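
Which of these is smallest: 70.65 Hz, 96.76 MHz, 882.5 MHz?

70.65 Hz = 70.65 Hz
96.76 MHz = 96760000 Hz
882.5 MHz = 882500000 Hz

70.65 Hz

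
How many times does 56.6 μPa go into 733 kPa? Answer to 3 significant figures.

(733 × 10^3) / (56.6 × 10^-6) = 12.95 × 10^9

13000000000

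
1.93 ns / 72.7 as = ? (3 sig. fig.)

(1.93 × 10⁻⁹) / (72.7 × 10⁻¹⁸) = 0.02655 × 10⁹

26500000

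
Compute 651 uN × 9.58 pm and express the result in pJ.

0.00623658 pJ

651 × 10^-6 × 9.58 × 10^-12 = 6236.58 × 10^-18 J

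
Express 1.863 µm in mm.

0.001863 mm

micro = 10⁻⁶, milli = 10⁻³; factor is 10⁻³.
1.863 × 10⁻³ = 0.001863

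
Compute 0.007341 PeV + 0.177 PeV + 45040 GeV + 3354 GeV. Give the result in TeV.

In TeV:
  0.007341 PeV = 0.007341 × 10^3 TeV = 7.341
  0.177 PeV = 0.177 × 10^3 TeV = 177
  45040 GeV = 45040 × 10^-3 TeV = 45.04
  3354 GeV = 3354 × 10^-3 TeV = 3.354
Sum: 7.341 + 177 + 45.04 + 3.354 = 232.735

232.735 TeV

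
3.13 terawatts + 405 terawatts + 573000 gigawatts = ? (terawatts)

In terawatts:
  3.13 terawatts → 3.13
  405 terawatts → 405
  573000 gigawatts = 573000e-3 terawatts = 573
Sum: 3.13 + 405 + 573 = 981.13

981.13 terawatts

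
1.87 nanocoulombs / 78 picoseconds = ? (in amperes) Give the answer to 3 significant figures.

(1.87 × 10⁻⁹) / (78 × 10⁻¹²) = 0.023974 × 10³ A

24.0 amperes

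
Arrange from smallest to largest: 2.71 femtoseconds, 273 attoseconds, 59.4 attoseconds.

2.71 femtoseconds = 0.00000000000000271 seconds
273 attoseconds = 0.000000000000000273 seconds
59.4 attoseconds = 0.0000000000000000594 seconds

59.4 attoseconds < 273 attoseconds < 2.71 femtoseconds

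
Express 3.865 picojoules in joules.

pico = 10^-12, (no prefix) = 10^0; factor is 10^-12.
3.865 × 10^-12 = 0.000000000003865

0.000000000003865 joules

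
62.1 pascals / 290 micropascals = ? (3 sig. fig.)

214000

(62.1) / (290 × 10⁻⁶) = 0.2141 × 10⁶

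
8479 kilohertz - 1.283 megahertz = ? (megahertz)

7.196 megahertz

In megahertz:
  8479 kilohertz = 8479 × 10^-3 megahertz = 8.479
  1.283 megahertz → 1.283
Difference: 8.479 - 1.283 = 7.196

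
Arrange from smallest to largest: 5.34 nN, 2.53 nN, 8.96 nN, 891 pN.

891 pN < 2.53 nN < 5.34 nN < 8.96 nN

5.34 nN = 0.00000000534 N
2.53 nN = 0.00000000253 N
8.96 nN = 0.00000000896 N
891 pN = 0.000000000891 N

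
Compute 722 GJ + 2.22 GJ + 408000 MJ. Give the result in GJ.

In GJ:
  722 GJ → 722
  2.22 GJ → 2.22
  408000 MJ = 408000 × 10^-3 GJ = 408
Sum: 722 + 2.22 + 408 = 1132.22

1132.22 GJ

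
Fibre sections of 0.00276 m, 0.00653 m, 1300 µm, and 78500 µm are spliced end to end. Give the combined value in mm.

89.09 mm

In mm:
  0.00276 m = 0.00276e3 mm = 2.76
  0.00653 m = 0.00653e3 mm = 6.53
  1300 µm = 1300e-3 mm = 1.3
  78500 µm = 78500e-3 mm = 78.5
Sum: 2.76 + 6.53 + 1.3 + 78.5 = 89.09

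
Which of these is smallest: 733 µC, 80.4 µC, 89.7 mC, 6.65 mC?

80.4 µC

733 µC = 0.000733 C
80.4 µC = 0.0000804 C
89.7 mC = 0.0897 C
6.65 mC = 0.00665 C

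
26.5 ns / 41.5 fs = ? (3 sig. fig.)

639000

(26.5 × 10^-9) / (41.5 × 10^-15) = 0.6386 × 10^6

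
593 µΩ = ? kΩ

micro = 10⁻⁶, kilo = 10³; factor is 10⁻⁹.
593 × 10⁻⁹ = 0.000000593

0.000000593 kΩ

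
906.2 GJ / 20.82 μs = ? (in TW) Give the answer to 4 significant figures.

(906.2 × 10⁹) / (20.82 × 10⁻⁶) = 43.5255 × 10¹⁵ W

43530 TW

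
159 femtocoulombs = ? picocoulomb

0.159 picocoulombs

femto = 1e-15, pico = 1e-12; factor is 1e-3.
159 × 1e-3 = 0.159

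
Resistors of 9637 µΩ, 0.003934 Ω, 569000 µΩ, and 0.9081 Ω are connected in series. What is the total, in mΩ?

1490.671 mΩ

In mΩ:
  9637 µΩ = 9637 × 10⁻³ mΩ = 9.637
  0.003934 Ω = 0.003934 × 10³ mΩ = 3.934
  569000 µΩ = 569000 × 10⁻³ mΩ = 569
  0.9081 Ω = 0.9081 × 10³ mΩ = 908.1
Sum: 9.637 + 3.934 + 569 + 908.1 = 1490.671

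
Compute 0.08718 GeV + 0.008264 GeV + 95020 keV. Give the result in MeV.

190.464 MeV

In MeV:
  0.08718 GeV = 0.08718e3 MeV = 87.18
  0.008264 GeV = 0.008264e3 MeV = 8.264
  95020 keV = 95020e-3 MeV = 95.02
Sum: 87.18 + 8.264 + 95.02 = 190.464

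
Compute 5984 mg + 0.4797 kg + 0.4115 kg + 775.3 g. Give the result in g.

In g:
  5984 mg = 5984 × 10⁻³ g = 5.984
  0.4797 kg = 0.4797 × 10³ g = 479.7
  0.4115 kg = 0.4115 × 10³ g = 411.5
  775.3 g → 775.3
Sum: 5.984 + 479.7 + 411.5 + 775.3 = 1672.484

1672.484 g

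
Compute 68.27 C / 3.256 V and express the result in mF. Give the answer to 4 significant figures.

(68.27) / (3.256) = 20.9674 F

20970 mF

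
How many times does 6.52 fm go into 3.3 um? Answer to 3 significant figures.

(3.3e-6) / (6.52e-15) = 0.5061e9

506000000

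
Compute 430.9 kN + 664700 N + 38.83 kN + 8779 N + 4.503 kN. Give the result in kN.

1147.712 kN

In kN:
  430.9 kN → 430.9
  664700 N = 664700 × 10⁻³ kN = 664.7
  38.83 kN → 38.83
  8779 N = 8779 × 10⁻³ kN = 8.779
  4.503 kN → 4.503
Sum: 430.9 + 664.7 + 38.83 + 8.779 + 4.503 = 1147.712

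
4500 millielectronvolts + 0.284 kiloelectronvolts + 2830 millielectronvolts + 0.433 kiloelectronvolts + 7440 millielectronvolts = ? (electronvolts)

In electronvolts:
  4500 millielectronvolts = 4500 × 10⁻³ electronvolts = 4.5
  0.284 kiloelectronvolts = 0.284 × 10³ electronvolts = 284
  2830 millielectronvolts = 2830 × 10⁻³ electronvolts = 2.83
  0.433 kiloelectronvolts = 0.433 × 10³ electronvolts = 433
  7440 millielectronvolts = 7440 × 10⁻³ electronvolts = 7.44
Sum: 4.5 + 284 + 2.83 + 433 + 7.44 = 731.77

731.77 electronvolts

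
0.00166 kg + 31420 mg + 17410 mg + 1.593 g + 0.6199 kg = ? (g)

In g:
  0.00166 kg = 0.00166 × 10³ g = 1.66
  31420 mg = 31420 × 10⁻³ g = 31.42
  17410 mg = 17410 × 10⁻³ g = 17.41
  1.593 g → 1.593
  0.6199 kg = 0.6199 × 10³ g = 619.9
Sum: 1.66 + 31.42 + 17.41 + 1.593 + 619.9 = 671.983

671.983 g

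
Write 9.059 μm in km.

micro = 1e-6, kilo = 1e3; factor is 1e-9.
9.059 × 1e-9 = 0.000000009059

0.000000009059 km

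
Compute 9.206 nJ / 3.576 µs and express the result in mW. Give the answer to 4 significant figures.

2.574 mW

(9.206 × 10^-9) / (3.576 × 10^-6) = 2.57438 × 10^-3 W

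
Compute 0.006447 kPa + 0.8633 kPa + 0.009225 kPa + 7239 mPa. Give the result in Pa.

886.211 Pa

In Pa:
  0.006447 kPa = 0.006447e3 Pa = 6.447
  0.8633 kPa = 0.8633e3 Pa = 863.3
  0.009225 kPa = 0.009225e3 Pa = 9.225
  7239 mPa = 7239e-3 Pa = 7.239
Sum: 6.447 + 863.3 + 9.225 + 7.239 = 886.211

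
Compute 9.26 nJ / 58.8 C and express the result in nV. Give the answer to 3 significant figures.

0.157 nV

(9.26e-9) / (58.8) = 0.15748e-9 V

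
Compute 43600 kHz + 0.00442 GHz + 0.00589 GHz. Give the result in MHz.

In MHz:
  43600 kHz = 43600e-3 MHz = 43.6
  0.00442 GHz = 0.00442e3 MHz = 4.42
  0.00589 GHz = 0.00589e3 MHz = 5.89
Sum: 43.6 + 4.42 + 5.89 = 53.91

53.91 MHz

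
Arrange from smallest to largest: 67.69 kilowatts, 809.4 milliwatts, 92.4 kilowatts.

67.69 kilowatts = 67690 watts
809.4 milliwatts = 0.8094 watts
92.4 kilowatts = 92400 watts

809.4 milliwatts < 67.69 kilowatts < 92.4 kilowatts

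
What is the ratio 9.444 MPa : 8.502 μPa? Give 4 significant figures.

1111000000000

(9.444 × 10^6) / (8.502 × 10^-6) = 1.1108 × 10^12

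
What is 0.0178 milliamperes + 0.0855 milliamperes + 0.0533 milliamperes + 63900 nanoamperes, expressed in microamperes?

220.5 microamperes

In microamperes:
  0.0178 milliamperes = 0.0178 × 10³ microamperes = 17.8
  0.0855 milliamperes = 0.0855 × 10³ microamperes = 85.5
  0.0533 milliamperes = 0.0533 × 10³ microamperes = 53.3
  63900 nanoamperes = 63900 × 10⁻³ microamperes = 63.9
Sum: 17.8 + 85.5 + 53.3 + 63.9 = 220.5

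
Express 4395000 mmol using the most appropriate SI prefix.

= 4.395 × 10³ mol; 10³ is kilo.

4.395 kmol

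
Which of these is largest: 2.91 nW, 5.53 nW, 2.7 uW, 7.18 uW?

7.18 uW

2.91 nW = 0.00000000291 W
5.53 nW = 0.00000000553 W
2.7 uW = 0.0000027 W
7.18 uW = 0.00000718 W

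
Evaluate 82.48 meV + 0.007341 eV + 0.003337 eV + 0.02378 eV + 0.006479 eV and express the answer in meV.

In meV:
  82.48 meV → 82.48
  0.007341 eV = 0.007341 × 10³ meV = 7.341
  0.003337 eV = 0.003337 × 10³ meV = 3.337
  0.02378 eV = 0.02378 × 10³ meV = 23.78
  0.006479 eV = 0.006479 × 10³ meV = 6.479
Sum: 82.48 + 7.341 + 3.337 + 23.78 + 6.479 = 123.417

123.417 meV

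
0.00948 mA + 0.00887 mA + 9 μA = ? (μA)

In μA:
  0.00948 mA = 0.00948 × 10³ μA = 9.48
  0.00887 mA = 0.00887 × 10³ μA = 8.87
  9 μA → 9
Sum: 9.48 + 8.87 + 9 = 27.35

27.35 μA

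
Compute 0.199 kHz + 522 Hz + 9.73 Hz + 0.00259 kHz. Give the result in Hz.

733.32 Hz

In Hz:
  0.199 kHz = 0.199 × 10^3 Hz = 199
  522 Hz → 522
  9.73 Hz → 9.73
  0.00259 kHz = 0.00259 × 10^3 Hz = 2.59
Sum: 199 + 522 + 9.73 + 2.59 = 733.32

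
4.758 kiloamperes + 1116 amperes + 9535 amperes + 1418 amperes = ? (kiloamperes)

16.827 kiloamperes

In kiloamperes:
  4.758 kiloamperes → 4.758
  1116 amperes = 1116 × 10⁻³ kiloamperes = 1.116
  9535 amperes = 9535 × 10⁻³ kiloamperes = 9.535
  1418 amperes = 1418 × 10⁻³ kiloamperes = 1.418
Sum: 4.758 + 1.116 + 9.535 + 1.418 = 16.827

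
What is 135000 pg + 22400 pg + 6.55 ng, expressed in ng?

In ng:
  135000 pg = 135000 × 10⁻³ ng = 135
  22400 pg = 22400 × 10⁻³ ng = 22.4
  6.55 ng → 6.55
Sum: 135 + 22.4 + 6.55 = 163.95

163.95 ng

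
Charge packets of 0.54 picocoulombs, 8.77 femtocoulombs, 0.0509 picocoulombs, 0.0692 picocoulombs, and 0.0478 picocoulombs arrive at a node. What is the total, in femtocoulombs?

In femtocoulombs:
  0.54 picocoulombs = 0.54 × 10^3 femtocoulombs = 540
  8.77 femtocoulombs → 8.77
  0.0509 picocoulombs = 0.0509 × 10^3 femtocoulombs = 50.9
  0.0692 picocoulombs = 0.0692 × 10^3 femtocoulombs = 69.2
  0.0478 picocoulombs = 0.0478 × 10^3 femtocoulombs = 47.8
Sum: 540 + 8.77 + 50.9 + 69.2 + 47.8 = 716.67

716.67 femtocoulombs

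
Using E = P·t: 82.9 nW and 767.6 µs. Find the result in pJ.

63.63404 pJ

82.9 × 10^-9 × 767.6 × 10^-6 = 63634.04 × 10^-15 J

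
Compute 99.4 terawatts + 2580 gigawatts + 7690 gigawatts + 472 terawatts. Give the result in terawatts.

581.67 terawatts

In terawatts:
  99.4 terawatts → 99.4
  2580 gigawatts = 2580e-3 terawatts = 2.58
  7690 gigawatts = 7690e-3 terawatts = 7.69
  472 terawatts → 472
Sum: 99.4 + 2.58 + 7.69 + 472 = 581.67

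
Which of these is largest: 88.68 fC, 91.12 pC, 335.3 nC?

335.3 nC

88.68 fC = 0.00000000000008868 C
91.12 pC = 0.00000000009112 C
335.3 nC = 0.0000003353 C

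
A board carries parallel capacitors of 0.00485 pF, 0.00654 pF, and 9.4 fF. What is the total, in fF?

20.79 fF

In fF:
  0.00485 pF = 0.00485e3 fF = 4.85
  0.00654 pF = 0.00654e3 fF = 6.54
  9.4 fF → 9.4
Sum: 4.85 + 6.54 + 9.4 = 20.79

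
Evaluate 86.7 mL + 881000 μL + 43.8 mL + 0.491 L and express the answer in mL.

In mL:
  86.7 mL → 86.7
  881000 μL = 881000 × 10⁻³ mL = 881
  43.8 mL → 43.8
  0.491 L = 0.491 × 10³ mL = 491
Sum: 86.7 + 881 + 43.8 + 491 = 1502.5

1502.5 mL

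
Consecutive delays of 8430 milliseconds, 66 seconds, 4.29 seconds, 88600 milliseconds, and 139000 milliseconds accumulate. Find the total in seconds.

306.32 seconds

In seconds:
  8430 milliseconds = 8430 × 10^-3 seconds = 8.43
  66 seconds → 66
  4.29 seconds → 4.29
  88600 milliseconds = 88600 × 10^-3 seconds = 88.6
  139000 milliseconds = 139000 × 10^-3 seconds = 139
Sum: 8.43 + 66 + 4.29 + 88.6 + 139 = 306.32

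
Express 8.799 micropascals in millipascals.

micro = 10⁻⁶, milli = 10⁻³; factor is 10⁻³.
8.799 × 10⁻³ = 0.008799

0.008799 millipascals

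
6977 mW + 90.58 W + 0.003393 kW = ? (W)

100.95 W

In W:
  6977 mW = 6977 × 10⁻³ W = 6.977
  90.58 W → 90.58
  0.003393 kW = 0.003393 × 10³ W = 3.393
Sum: 6.977 + 90.58 + 3.393 = 100.95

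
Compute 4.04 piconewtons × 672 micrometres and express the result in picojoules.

4.04 × 10^-12 × 672 × 10^-6 = 2714.88 × 10^-18 J

0.00271488 picojoules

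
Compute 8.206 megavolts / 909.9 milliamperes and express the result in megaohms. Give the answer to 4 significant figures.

(8.206 × 10⁶) / (909.9 × 10⁻³) = 0.00901857 × 10⁹ Ω

9.019 megaohms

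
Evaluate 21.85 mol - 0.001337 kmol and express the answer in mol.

In mol:
  21.85 mol → 21.85
  0.001337 kmol = 0.001337e3 mol = 1.337
Difference: 21.85 - 1.337 = 20.513

20.513 mol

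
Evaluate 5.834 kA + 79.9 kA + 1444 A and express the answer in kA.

87.178 kA

In kA:
  5.834 kA → 5.834
  79.9 kA → 79.9
  1444 A = 1444 × 10⁻³ kA = 1.444
Sum: 5.834 + 79.9 + 1.444 = 87.178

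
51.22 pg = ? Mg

0.00000000000000005122 Mg

pico = 1e-12, mega = 1e6; factor is 1e-18.
51.22 × 1e-18 = 0.00000000000000005122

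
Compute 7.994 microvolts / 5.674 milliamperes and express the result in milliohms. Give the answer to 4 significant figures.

1.409 milliohms

(7.994 × 10⁻⁶) / (5.674 × 10⁻³) = 1.40888 × 10⁻³ Ω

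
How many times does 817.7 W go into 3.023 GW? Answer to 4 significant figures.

(3.023 × 10^9) / (817.7) = 0.003697 × 10^9

3697000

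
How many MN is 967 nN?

nano = 10^-9, mega = 10^6; factor is 10^-15.
967 × 10^-15 = 0.000000000000967

0.000000000000967 MN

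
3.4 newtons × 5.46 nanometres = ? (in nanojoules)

18.564 nanojoules

3.4 × 5.46 × 10^-9 = 18.564 × 10^-9 J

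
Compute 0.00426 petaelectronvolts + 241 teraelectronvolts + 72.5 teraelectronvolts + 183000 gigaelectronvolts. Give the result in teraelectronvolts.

In teraelectronvolts:
  0.00426 petaelectronvolts = 0.00426e3 teraelectronvolts = 4.26
  241 teraelectronvolts → 241
  72.5 teraelectronvolts → 72.5
  183000 gigaelectronvolts = 183000e-3 teraelectronvolts = 183
Sum: 4.26 + 241 + 72.5 + 183 = 500.76

500.76 teraelectronvolts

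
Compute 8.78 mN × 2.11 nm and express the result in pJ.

18.5258 pJ

8.78 × 10^-3 × 2.11 × 10^-9 = 18.5258 × 10^-12 J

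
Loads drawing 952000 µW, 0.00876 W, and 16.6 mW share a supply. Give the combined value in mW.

977.36 mW

In mW:
  952000 µW = 952000 × 10^-3 mW = 952
  0.00876 W = 0.00876 × 10^3 mW = 8.76
  16.6 mW → 16.6
Sum: 952 + 8.76 + 16.6 = 977.36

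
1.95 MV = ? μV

1950000000000 μV

mega = 10^6, micro = 10^-6; factor is 10^12.
1.95 × 10^12 = 1950000000000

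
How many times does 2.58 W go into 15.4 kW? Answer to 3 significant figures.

5970

(15.4 × 10³) / (2.58) = 5.969 × 10³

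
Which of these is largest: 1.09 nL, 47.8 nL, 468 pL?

1.09 nL = 0.00000000109 L
47.8 nL = 0.0000000478 L
468 pL = 0.000000000468 L

47.8 nL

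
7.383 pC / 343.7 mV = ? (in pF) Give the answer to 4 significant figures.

21.48 pF

(7.383 × 10^-12) / (343.7 × 10^-3) = 0.0214809 × 10^-9 F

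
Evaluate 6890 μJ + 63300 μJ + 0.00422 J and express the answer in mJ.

In mJ:
  6890 μJ = 6890 × 10^-3 mJ = 6.89
  63300 μJ = 63300 × 10^-3 mJ = 63.3
  0.00422 J = 0.00422 × 10^3 mJ = 4.22
Sum: 6.89 + 63.3 + 4.22 = 74.41

74.41 mJ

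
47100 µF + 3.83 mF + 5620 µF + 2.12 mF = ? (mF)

In mF:
  47100 µF = 47100 × 10^-3 mF = 47.1
  3.83 mF → 3.83
  5620 µF = 5620 × 10^-3 mF = 5.62
  2.12 mF → 2.12
Sum: 47.1 + 3.83 + 5.62 + 2.12 = 58.67

58.67 mF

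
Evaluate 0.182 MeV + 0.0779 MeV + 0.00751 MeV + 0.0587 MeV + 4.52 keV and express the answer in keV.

In keV:
  0.182 MeV = 0.182 × 10³ keV = 182
  0.0779 MeV = 0.0779 × 10³ keV = 77.9
  0.00751 MeV = 0.00751 × 10³ keV = 7.51
  0.0587 MeV = 0.0587 × 10³ keV = 58.7
  4.52 keV → 4.52
Sum: 182 + 77.9 + 7.51 + 58.7 + 4.52 = 330.63

330.63 keV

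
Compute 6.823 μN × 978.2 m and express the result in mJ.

6.6742586 mJ

6.823 × 10^-6 × 978.2 = 6674.2586 × 10^-6 J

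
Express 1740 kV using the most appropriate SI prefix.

= 1.74e6 V; 1e6 is mega.

1.74 MV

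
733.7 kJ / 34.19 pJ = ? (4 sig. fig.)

21460000000000000

(733.7e3) / (34.19e-12) = 21.459e15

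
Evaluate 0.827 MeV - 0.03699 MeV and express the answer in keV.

In keV:
  0.827 MeV = 0.827e3 keV = 827
  0.03699 MeV = 0.03699e3 keV = 36.99
Difference: 827 - 36.99 = 790.01

790.01 keV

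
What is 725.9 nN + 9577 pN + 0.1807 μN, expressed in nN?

In nN:
  725.9 nN → 725.9
  9577 pN = 9577 × 10^-3 nN = 9.577
  0.1807 μN = 0.1807 × 10^3 nN = 180.7
Sum: 725.9 + 9.577 + 180.7 = 916.177

916.177 nN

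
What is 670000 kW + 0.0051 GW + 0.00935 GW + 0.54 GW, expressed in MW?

In MW:
  670000 kW = 670000 × 10^-3 MW = 670
  0.0051 GW = 0.0051 × 10^3 MW = 5.1
  0.00935 GW = 0.00935 × 10^3 MW = 9.35
  0.54 GW = 0.54 × 10^3 MW = 540
Sum: 670 + 5.1 + 9.35 + 540 = 1224.45

1224.45 MW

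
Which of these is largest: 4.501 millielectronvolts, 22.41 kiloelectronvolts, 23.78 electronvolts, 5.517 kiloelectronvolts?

22.41 kiloelectronvolts

4.501 millielectronvolts = 0.004501 electronvolts
22.41 kiloelectronvolts = 22410 electronvolts
23.78 electronvolts = 23.78 electronvolts
5.517 kiloelectronvolts = 5517 electronvolts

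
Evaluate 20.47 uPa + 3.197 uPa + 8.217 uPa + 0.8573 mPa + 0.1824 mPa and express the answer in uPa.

1071.584 uPa

In uPa:
  20.47 uPa → 20.47
  3.197 uPa → 3.197
  8.217 uPa → 8.217
  0.8573 mPa = 0.8573 × 10^3 uPa = 857.3
  0.1824 mPa = 0.1824 × 10^3 uPa = 182.4
Sum: 20.47 + 3.197 + 8.217 + 857.3 + 182.4 = 1071.584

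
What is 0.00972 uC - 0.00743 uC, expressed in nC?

In nC:
  0.00972 uC = 0.00972e3 nC = 9.72
  0.00743 uC = 0.00743e3 nC = 7.43
Difference: 9.72 - 7.43 = 2.29

2.29 nC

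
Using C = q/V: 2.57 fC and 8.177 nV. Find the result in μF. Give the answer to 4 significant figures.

(2.57 × 10^-15) / (8.177 × 10^-9) = 0.314296 × 10^-6 F

0.3143 μF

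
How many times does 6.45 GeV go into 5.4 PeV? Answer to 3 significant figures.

(5.4 × 10¹⁵) / (6.45 × 10⁹) = 0.8372 × 10⁶

837000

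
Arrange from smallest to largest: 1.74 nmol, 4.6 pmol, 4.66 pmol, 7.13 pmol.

4.6 pmol < 4.66 pmol < 7.13 pmol < 1.74 nmol

1.74 nmol = 0.00000000174 mol
4.6 pmol = 0.0000000000046 mol
4.66 pmol = 0.00000000000466 mol
7.13 pmol = 0.00000000000713 mol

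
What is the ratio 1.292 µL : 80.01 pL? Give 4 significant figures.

(1.292 × 10^-6) / (80.01 × 10^-12) = 0.016148 × 10^6

16150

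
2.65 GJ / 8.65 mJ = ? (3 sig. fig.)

(2.65 × 10^9) / (8.65 × 10^-3) = 0.3064 × 10^12

306000000000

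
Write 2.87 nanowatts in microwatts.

0.00287 microwatts

nano = 10^-9, micro = 10^-6; factor is 10^-3.
2.87 × 10^-3 = 0.00287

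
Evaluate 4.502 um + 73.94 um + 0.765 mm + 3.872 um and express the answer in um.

847.314 um

In um:
  4.502 um → 4.502
  73.94 um → 73.94
  0.765 mm = 0.765 × 10³ um = 765
  3.872 um → 3.872
Sum: 4.502 + 73.94 + 765 + 3.872 = 847.314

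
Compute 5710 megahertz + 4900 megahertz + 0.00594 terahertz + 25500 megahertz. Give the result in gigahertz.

In gigahertz:
  5710 megahertz = 5710 × 10^-3 gigahertz = 5.71
  4900 megahertz = 4900 × 10^-3 gigahertz = 4.9
  0.00594 terahertz = 0.00594 × 10^3 gigahertz = 5.94
  25500 megahertz = 25500 × 10^-3 gigahertz = 25.5
Sum: 5.71 + 4.9 + 5.94 + 25.5 = 42.05

42.05 gigahertz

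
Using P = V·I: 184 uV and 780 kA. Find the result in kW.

184 × 10⁻⁶ × 780 × 10³ = 143520 × 10⁻³ W

0.14352 kW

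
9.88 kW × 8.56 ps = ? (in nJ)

84.5728 nJ

9.88 × 10^3 × 8.56 × 10^-12 = 84.5728 × 10^-9 J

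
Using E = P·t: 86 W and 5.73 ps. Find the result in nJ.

0.49278 nJ

86 × 5.73 × 10^-12 = 492.78 × 10^-12 J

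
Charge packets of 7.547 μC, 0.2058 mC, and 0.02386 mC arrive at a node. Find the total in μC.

In μC:
  7.547 μC → 7.547
  0.2058 mC = 0.2058e3 μC = 205.8
  0.02386 mC = 0.02386e3 μC = 23.86
Sum: 7.547 + 205.8 + 23.86 = 237.207

237.207 μC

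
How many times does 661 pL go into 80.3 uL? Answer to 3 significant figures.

(80.3e-6) / (661e-12) = 0.1215e6

121000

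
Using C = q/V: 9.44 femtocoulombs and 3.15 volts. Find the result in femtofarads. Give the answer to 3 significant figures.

3.00 femtofarads

(9.44 × 10⁻¹⁵) / (3.15) = 2.9968 × 10⁻¹⁵ F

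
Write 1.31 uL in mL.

0.00131 mL

micro = 10⁻⁶, milli = 10⁻³; factor is 10⁻³.
1.31 × 10⁻³ = 0.00131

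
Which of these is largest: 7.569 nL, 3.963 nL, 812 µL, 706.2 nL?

812 µL

7.569 nL = 0.000000007569 L
3.963 nL = 0.000000003963 L
812 µL = 0.000812 L
706.2 nL = 0.0000007062 L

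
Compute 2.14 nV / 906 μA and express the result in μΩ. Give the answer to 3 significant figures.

2.36 μΩ

(2.14 × 10⁻⁹) / (906 × 10⁻⁶) = 0.002362 × 10⁻³ Ω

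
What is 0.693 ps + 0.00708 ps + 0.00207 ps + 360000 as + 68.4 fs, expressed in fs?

In fs:
  0.693 ps = 0.693 × 10³ fs = 693
  0.00708 ps = 0.00708 × 10³ fs = 7.08
  0.00207 ps = 0.00207 × 10³ fs = 2.07
  360000 as = 360000 × 10⁻³ fs = 360
  68.4 fs → 68.4
Sum: 693 + 7.08 + 2.07 + 360 + 68.4 = 1130.55

1130.55 fs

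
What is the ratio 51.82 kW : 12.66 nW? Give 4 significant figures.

4093000000000

(51.82e3) / (12.66e-9) = 4.0932e12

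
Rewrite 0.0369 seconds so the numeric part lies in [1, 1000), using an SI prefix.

36.9 milliseconds

= 36.9e-3 seconds; 1e-3 is milli.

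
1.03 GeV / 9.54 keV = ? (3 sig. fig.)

108000

(1.03 × 10^9) / (9.54 × 10^3) = 0.108 × 10^6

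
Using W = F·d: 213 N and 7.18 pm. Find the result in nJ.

213 × 7.18 × 10^-12 = 1529.34 × 10^-12 J

1.52934 nJ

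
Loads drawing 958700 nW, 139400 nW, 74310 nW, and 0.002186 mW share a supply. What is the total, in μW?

In μW:
  958700 nW = 958700e-3 μW = 958.7
  139400 nW = 139400e-3 μW = 139.4
  74310 nW = 74310e-3 μW = 74.31
  0.002186 mW = 0.002186e3 μW = 2.186
Sum: 958.7 + 139.4 + 74.31 + 2.186 = 1174.596

1174.596 μW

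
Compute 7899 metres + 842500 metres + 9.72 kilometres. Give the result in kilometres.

In kilometres:
  7899 metres = 7899 × 10^-3 kilometres = 7.899
  842500 metres = 842500 × 10^-3 kilometres = 842.5
  9.72 kilometres → 9.72
Sum: 7.899 + 842.5 + 9.72 = 860.119

860.119 kilometres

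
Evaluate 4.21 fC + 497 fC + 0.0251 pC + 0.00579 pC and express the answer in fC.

532.1 fC

In fC:
  4.21 fC → 4.21
  497 fC → 497
  0.0251 pC = 0.0251e3 fC = 25.1
  0.00579 pC = 0.00579e3 fC = 5.79
Sum: 4.21 + 497 + 25.1 + 5.79 = 532.1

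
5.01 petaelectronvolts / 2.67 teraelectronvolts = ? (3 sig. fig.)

1880

(5.01 × 10¹⁵) / (2.67 × 10¹²) = 1.876 × 10³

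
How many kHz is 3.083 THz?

3083000000 kHz

tera = 1e12, kilo = 1e3; factor is 1e9.
3.083 × 1e9 = 3083000000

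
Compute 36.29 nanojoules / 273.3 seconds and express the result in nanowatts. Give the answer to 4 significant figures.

0.1328 nanowatts

(36.29 × 10⁻⁹) / (273.3) = 0.132784 × 10⁻⁹ W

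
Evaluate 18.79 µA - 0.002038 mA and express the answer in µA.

16.752 µA

In µA:
  18.79 µA → 18.79
  0.002038 mA = 0.002038 × 10^3 µA = 2.038
Difference: 18.79 - 2.038 = 16.752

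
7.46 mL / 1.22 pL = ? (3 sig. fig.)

(7.46e-3) / (1.22e-12) = 6.115e9

6110000000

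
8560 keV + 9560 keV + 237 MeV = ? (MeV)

255.12 MeV

In MeV:
  8560 keV = 8560e-3 MeV = 8.56
  9560 keV = 9560e-3 MeV = 9.56
  237 MeV → 237
Sum: 8.56 + 9.56 + 237 = 255.12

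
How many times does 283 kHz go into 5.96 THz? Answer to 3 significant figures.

21100000

(5.96e12) / (283e3) = 0.02106e9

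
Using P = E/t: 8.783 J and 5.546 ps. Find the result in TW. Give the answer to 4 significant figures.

(8.783) / (5.546 × 10⁻¹²) = 1.58366 × 10¹² W

1.584 TW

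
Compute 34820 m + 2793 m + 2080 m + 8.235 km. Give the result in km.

47.928 km

In km:
  34820 m = 34820e-3 km = 34.82
  2793 m = 2793e-3 km = 2.793
  2080 m = 2080e-3 km = 2.08
  8.235 km → 8.235
Sum: 34.82 + 2.793 + 2.08 + 8.235 = 47.928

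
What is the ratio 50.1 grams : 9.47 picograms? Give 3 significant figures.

(50.1) / (9.47 × 10⁻¹²) = 5.29 × 10¹²

5290000000000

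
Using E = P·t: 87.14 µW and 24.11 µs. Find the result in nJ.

2.1009454 nJ

87.14e-6 × 24.11e-6 = 2100.9454e-12 J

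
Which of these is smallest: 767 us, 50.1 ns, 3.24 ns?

3.24 ns

767 us = 0.000767 s
50.1 ns = 0.0000000501 s
3.24 ns = 0.00000000324 s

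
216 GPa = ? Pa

giga = 10⁹, (no prefix) = 10⁰; factor is 10⁹.
216 × 10⁹ = 216000000000

216000000000 Pa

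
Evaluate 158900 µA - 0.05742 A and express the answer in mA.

101.48 mA

In mA:
  158900 µA = 158900 × 10⁻³ mA = 158.9
  0.05742 A = 0.05742 × 10³ mA = 57.42
Difference: 158.9 - 57.42 = 101.48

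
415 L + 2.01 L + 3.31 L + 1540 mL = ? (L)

421.86 L

In L:
  415 L → 415
  2.01 L → 2.01
  3.31 L → 3.31
  1540 mL = 1540e-3 L = 1.54
Sum: 415 + 2.01 + 3.31 + 1.54 = 421.86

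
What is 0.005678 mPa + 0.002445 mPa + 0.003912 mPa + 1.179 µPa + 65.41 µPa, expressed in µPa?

In µPa:
  0.005678 mPa = 0.005678e3 µPa = 5.678
  0.002445 mPa = 0.002445e3 µPa = 2.445
  0.003912 mPa = 0.003912e3 µPa = 3.912
  1.179 µPa → 1.179
  65.41 µPa → 65.41
Sum: 5.678 + 2.445 + 3.912 + 1.179 + 65.41 = 78.624

78.624 µPa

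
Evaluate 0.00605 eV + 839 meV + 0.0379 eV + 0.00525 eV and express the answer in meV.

In meV:
  0.00605 eV = 0.00605 × 10³ meV = 6.05
  839 meV → 839
  0.0379 eV = 0.0379 × 10³ meV = 37.9
  0.00525 eV = 0.00525 × 10³ meV = 5.25
Sum: 6.05 + 839 + 37.9 + 5.25 = 888.2

888.2 meV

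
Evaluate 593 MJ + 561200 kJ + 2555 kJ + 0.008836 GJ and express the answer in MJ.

1165.591 MJ

In MJ:
  593 MJ → 593
  561200 kJ = 561200 × 10⁻³ MJ = 561.2
  2555 kJ = 2555 × 10⁻³ MJ = 2.555
  0.008836 GJ = 0.008836 × 10³ MJ = 8.836
Sum: 593 + 561.2 + 2.555 + 8.836 = 1165.591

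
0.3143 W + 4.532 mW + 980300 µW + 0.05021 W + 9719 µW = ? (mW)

In mW:
  0.3143 W = 0.3143 × 10^3 mW = 314.3
  4.532 mW → 4.532
  980300 µW = 980300 × 10^-3 mW = 980.3
  0.05021 W = 0.05021 × 10^3 mW = 50.21
  9719 µW = 9719 × 10^-3 mW = 9.719
Sum: 314.3 + 4.532 + 980.3 + 50.21 + 9.719 = 1359.061

1359.061 mW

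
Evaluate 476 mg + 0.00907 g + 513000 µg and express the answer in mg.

In mg:
  476 mg → 476
  0.00907 g = 0.00907e3 mg = 9.07
  513000 µg = 513000e-3 mg = 513
Sum: 476 + 9.07 + 513 = 998.07

998.07 mg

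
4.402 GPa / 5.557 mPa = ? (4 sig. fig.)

(4.402 × 10⁹) / (5.557 × 10⁻³) = 0.79215 × 10¹²

792200000000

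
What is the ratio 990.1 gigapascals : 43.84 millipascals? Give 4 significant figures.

22580000000000

(990.1 × 10⁹) / (43.84 × 10⁻³) = 22.584 × 10¹²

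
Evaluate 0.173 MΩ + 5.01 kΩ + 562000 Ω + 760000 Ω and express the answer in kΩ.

In kΩ:
  0.173 MΩ = 0.173 × 10^3 kΩ = 173
  5.01 kΩ → 5.01
  562000 Ω = 562000 × 10^-3 kΩ = 562
  760000 Ω = 760000 × 10^-3 kΩ = 760
Sum: 173 + 5.01 + 562 + 760 = 1500.01

1500.01 kΩ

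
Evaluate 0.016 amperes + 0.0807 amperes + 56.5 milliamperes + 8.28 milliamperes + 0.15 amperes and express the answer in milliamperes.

311.48 milliamperes

In milliamperes:
  0.016 amperes = 0.016 × 10³ milliamperes = 16
  0.0807 amperes = 0.0807 × 10³ milliamperes = 80.7
  56.5 milliamperes → 56.5
  8.28 milliamperes → 8.28
  0.15 amperes = 0.15 × 10³ milliamperes = 150
Sum: 16 + 80.7 + 56.5 + 8.28 + 150 = 311.48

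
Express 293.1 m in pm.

293100000000000 pm

(no prefix) = 10⁰, pico = 10⁻¹²; factor is 10¹².
293.1 × 10¹² = 293100000000000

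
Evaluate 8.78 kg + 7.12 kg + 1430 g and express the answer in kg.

17.33 kg

In kg:
  8.78 kg → 8.78
  7.12 kg → 7.12
  1430 g = 1430e-3 kg = 1.43
Sum: 8.78 + 7.12 + 1.43 = 17.33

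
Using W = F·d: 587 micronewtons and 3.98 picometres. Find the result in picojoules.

0.00233626 picojoules

587 × 10^-6 × 3.98 × 10^-12 = 2336.26 × 10^-18 J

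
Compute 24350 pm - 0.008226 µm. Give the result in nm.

In nm:
  24350 pm = 24350 × 10^-3 nm = 24.35
  0.008226 µm = 0.008226 × 10^3 nm = 8.226
Difference: 24.35 - 8.226 = 16.124

16.124 nm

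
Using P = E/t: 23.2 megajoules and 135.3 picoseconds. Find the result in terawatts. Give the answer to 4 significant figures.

171500 terawatts

(23.2 × 10^6) / (135.3 × 10^-12) = 0.171471 × 10^18 W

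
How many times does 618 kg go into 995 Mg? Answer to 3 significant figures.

1610

(995 × 10⁶) / (618 × 10³) = 1.61 × 10³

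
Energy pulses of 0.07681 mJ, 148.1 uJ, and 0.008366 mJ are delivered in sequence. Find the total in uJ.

In uJ:
  0.07681 mJ = 0.07681 × 10^3 uJ = 76.81
  148.1 uJ → 148.1
  0.008366 mJ = 0.008366 × 10^3 uJ = 8.366
Sum: 76.81 + 148.1 + 8.366 = 233.276

233.276 uJ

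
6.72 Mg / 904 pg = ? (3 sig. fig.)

7430000000000000

(6.72e6) / (904e-12) = 0.007434e18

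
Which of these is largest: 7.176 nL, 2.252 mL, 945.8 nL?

2.252 mL

7.176 nL = 0.000000007176 L
2.252 mL = 0.002252 L
945.8 nL = 0.0000009458 L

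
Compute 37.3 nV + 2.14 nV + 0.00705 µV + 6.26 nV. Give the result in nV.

In nV:
  37.3 nV → 37.3
  2.14 nV → 2.14
  0.00705 µV = 0.00705 × 10³ nV = 7.05
  6.26 nV → 6.26
Sum: 37.3 + 2.14 + 7.05 + 6.26 = 52.75

52.75 nV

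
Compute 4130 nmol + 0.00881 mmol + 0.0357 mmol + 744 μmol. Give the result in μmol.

In μmol:
  4130 nmol = 4130e-3 μmol = 4.13
  0.00881 mmol = 0.00881e3 μmol = 8.81
  0.0357 mmol = 0.0357e3 μmol = 35.7
  744 μmol → 744
Sum: 4.13 + 8.81 + 35.7 + 744 = 792.64

792.64 μmol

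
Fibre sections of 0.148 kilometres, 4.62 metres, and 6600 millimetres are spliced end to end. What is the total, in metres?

In metres:
  0.148 kilometres = 0.148 × 10^3 metres = 148
  4.62 metres → 4.62
  6600 millimetres = 6600 × 10^-3 metres = 6.6
Sum: 148 + 4.62 + 6.6 = 159.22

159.22 metres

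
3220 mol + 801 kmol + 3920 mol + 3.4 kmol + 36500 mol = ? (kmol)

848.04 kmol

In kmol:
  3220 mol = 3220e-3 kmol = 3.22
  801 kmol → 801
  3920 mol = 3920e-3 kmol = 3.92
  3.4 kmol → 3.4
  36500 mol = 36500e-3 kmol = 36.5
Sum: 3.22 + 801 + 3.92 + 3.4 + 36.5 = 848.04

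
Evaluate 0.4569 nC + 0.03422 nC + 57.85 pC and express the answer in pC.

548.97 pC

In pC:
  0.4569 nC = 0.4569e3 pC = 456.9
  0.03422 nC = 0.03422e3 pC = 34.22
  57.85 pC → 57.85
Sum: 456.9 + 34.22 + 57.85 = 548.97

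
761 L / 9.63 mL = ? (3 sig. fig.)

79000

(761) / (9.63e-3) = 79.02e3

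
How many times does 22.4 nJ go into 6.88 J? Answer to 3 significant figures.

307000000

(6.88) / (22.4e-9) = 0.3071e9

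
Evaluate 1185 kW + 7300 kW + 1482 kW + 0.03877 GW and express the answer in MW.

In MW:
  1185 kW = 1185 × 10⁻³ MW = 1.185
  7300 kW = 7300 × 10⁻³ MW = 7.3
  1482 kW = 1482 × 10⁻³ MW = 1.482
  0.03877 GW = 0.03877 × 10³ MW = 38.77
Sum: 1.185 + 7.3 + 1.482 + 38.77 = 48.737

48.737 MW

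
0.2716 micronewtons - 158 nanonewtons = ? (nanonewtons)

In nanonewtons:
  0.2716 micronewtons = 0.2716e3 nanonewtons = 271.6
  158 nanonewtons → 158
Difference: 271.6 - 158 = 113.6

113.6 nanonewtons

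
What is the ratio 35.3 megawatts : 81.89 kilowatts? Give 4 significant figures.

(35.3 × 10^6) / (81.89 × 10^3) = 0.43107 × 10^3

431.1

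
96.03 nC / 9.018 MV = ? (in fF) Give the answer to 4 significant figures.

10.65 fF

(96.03 × 10^-9) / (9.018 × 10^6) = 10.6487 × 10^-15 F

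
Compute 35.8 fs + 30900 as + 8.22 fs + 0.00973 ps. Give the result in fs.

In fs:
  35.8 fs → 35.8
  30900 as = 30900 × 10^-3 fs = 30.9
  8.22 fs → 8.22
  0.00973 ps = 0.00973 × 10^3 fs = 9.73
Sum: 35.8 + 30.9 + 8.22 + 9.73 = 84.65

84.65 fs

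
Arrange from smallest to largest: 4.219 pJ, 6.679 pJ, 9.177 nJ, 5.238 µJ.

4.219 pJ = 0.000000000004219 J
6.679 pJ = 0.000000000006679 J
9.177 nJ = 0.000000009177 J
5.238 µJ = 0.000005238 J

4.219 pJ < 6.679 pJ < 9.177 nJ < 5.238 µJ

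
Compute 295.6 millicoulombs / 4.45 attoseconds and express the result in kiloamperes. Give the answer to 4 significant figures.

(295.6 × 10⁻³) / (4.45 × 10⁻¹⁸) = 66.427 × 10¹⁵ A

66430000000000 kiloamperes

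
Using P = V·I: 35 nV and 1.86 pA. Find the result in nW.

0.0000000000651 nW

35 × 10⁻⁹ × 1.86 × 10⁻¹² = 65.1 × 10⁻²¹ W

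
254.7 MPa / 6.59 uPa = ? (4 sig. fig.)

38650000000000

(254.7 × 10⁶) / (6.59 × 10⁻⁶) = 38.649 × 10¹²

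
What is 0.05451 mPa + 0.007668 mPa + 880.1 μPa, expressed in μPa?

In μPa:
  0.05451 mPa = 0.05451 × 10^3 μPa = 54.51
  0.007668 mPa = 0.007668 × 10^3 μPa = 7.668
  880.1 μPa → 880.1
Sum: 54.51 + 7.668 + 880.1 = 942.278

942.278 μPa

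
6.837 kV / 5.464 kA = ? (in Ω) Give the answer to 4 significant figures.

(6.837e3) / (5.464e3) = 1.25128 Ω

1.251 Ω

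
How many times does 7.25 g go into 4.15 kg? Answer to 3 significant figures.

572

(4.15 × 10³) / (7.25) = 0.5724 × 10³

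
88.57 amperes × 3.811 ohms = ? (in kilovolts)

88.57 × 3.811 = 337.54027 V

0.33754027 kilovolts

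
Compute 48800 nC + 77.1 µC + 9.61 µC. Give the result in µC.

135.51 µC

In µC:
  48800 nC = 48800e-3 µC = 48.8
  77.1 µC → 77.1
  9.61 µC → 9.61
Sum: 48.8 + 77.1 + 9.61 = 135.51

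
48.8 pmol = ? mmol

0.0000000488 mmol

pico = 1e-12, milli = 1e-3; factor is 1e-9.
48.8 × 1e-9 = 0.0000000488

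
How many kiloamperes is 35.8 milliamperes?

milli = 10⁻³, kilo = 10³; factor is 10⁻⁶.
35.8 × 10⁻⁶ = 0.0000358

0.0000358 kiloamperes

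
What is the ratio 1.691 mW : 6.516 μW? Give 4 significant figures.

(1.691e-3) / (6.516e-6) = 0.25952e3

259.5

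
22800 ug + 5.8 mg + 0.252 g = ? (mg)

In mg:
  22800 ug = 22800e-3 mg = 22.8
  5.8 mg → 5.8
  0.252 g = 0.252e3 mg = 252
Sum: 22.8 + 5.8 + 252 = 280.6

280.6 mg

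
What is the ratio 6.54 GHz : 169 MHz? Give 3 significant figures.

(6.54e9) / (169e6) = 0.0387e3

38.7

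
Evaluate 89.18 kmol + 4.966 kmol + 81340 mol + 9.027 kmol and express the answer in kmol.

In kmol:
  89.18 kmol → 89.18
  4.966 kmol → 4.966
  81340 mol = 81340 × 10⁻³ kmol = 81.34
  9.027 kmol → 9.027
Sum: 89.18 + 4.966 + 81.34 + 9.027 = 184.513

184.513 kmol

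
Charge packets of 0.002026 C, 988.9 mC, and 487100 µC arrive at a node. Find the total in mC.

In mC:
  0.002026 C = 0.002026 × 10^3 mC = 2.026
  988.9 mC → 988.9
  487100 µC = 487100 × 10^-3 mC = 487.1
Sum: 2.026 + 988.9 + 487.1 = 1478.026

1478.026 mC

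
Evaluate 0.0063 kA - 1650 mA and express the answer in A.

4.65 A

In A:
  0.0063 kA = 0.0063e3 A = 6.3
  1650 mA = 1650e-3 A = 1.65
Difference: 6.3 - 1.65 = 4.65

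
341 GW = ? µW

giga = 10^9, micro = 10^-6; factor is 10^15.
341 × 10^15 = 341000000000000000

341000000000000000 µW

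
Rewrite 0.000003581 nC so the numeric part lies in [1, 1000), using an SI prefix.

3.581 fC

= 3.581 × 10^-15 C; 10^-15 is femto.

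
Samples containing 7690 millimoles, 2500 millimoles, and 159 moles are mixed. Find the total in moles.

169.19 moles

In moles:
  7690 millimoles = 7690e-3 moles = 7.69
  2500 millimoles = 2500e-3 moles = 2.5
  159 moles → 159
Sum: 7.69 + 2.5 + 159 = 169.19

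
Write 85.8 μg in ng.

micro = 1e-6, nano = 1e-9; factor is 1e3.
85.8 × 1e3 = 85800

85800 ng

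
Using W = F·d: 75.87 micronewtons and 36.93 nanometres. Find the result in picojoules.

2.8018791 picojoules

75.87e-6 × 36.93e-9 = 2801.8791e-15 J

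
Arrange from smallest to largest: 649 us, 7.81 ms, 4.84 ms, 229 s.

649 us = 0.000649 s
7.81 ms = 0.00781 s
4.84 ms = 0.00484 s
229 s = 229 s

649 us < 4.84 ms < 7.81 ms < 229 s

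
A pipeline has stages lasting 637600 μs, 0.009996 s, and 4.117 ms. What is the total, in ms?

651.713 ms

In ms:
  637600 μs = 637600 × 10⁻³ ms = 637.6
  0.009996 s = 0.009996 × 10³ ms = 9.996
  4.117 ms → 4.117
Sum: 637.6 + 9.996 + 4.117 = 651.713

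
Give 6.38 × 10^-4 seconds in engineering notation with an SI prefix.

638 microseconds

= 638 × 10^-6 seconds; 10^-6 is micro.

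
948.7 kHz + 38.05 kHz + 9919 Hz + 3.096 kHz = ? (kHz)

In kHz:
  948.7 kHz → 948.7
  38.05 kHz → 38.05
  9919 Hz = 9919 × 10⁻³ kHz = 9.919
  3.096 kHz → 3.096
Sum: 948.7 + 38.05 + 9.919 + 3.096 = 999.765

999.765 kHz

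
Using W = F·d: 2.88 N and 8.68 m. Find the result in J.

2.88 × 8.68 = 24.9984 J

24.9984 J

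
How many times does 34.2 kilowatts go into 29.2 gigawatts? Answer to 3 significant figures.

(29.2e9) / (34.2e3) = 0.8538e6

854000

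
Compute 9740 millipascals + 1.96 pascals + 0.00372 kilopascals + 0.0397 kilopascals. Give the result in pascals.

55.12 pascals

In pascals:
  9740 millipascals = 9740e-3 pascals = 9.74
  1.96 pascals → 1.96
  0.00372 kilopascals = 0.00372e3 pascals = 3.72
  0.0397 kilopascals = 0.0397e3 pascals = 39.7
Sum: 9.74 + 1.96 + 3.72 + 39.7 = 55.12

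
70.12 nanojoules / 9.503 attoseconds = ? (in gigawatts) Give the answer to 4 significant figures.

(70.12 × 10⁻⁹) / (9.503 × 10⁻¹⁸) = 7.37872 × 10⁹ W

7.379 gigawatts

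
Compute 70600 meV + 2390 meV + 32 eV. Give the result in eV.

104.99 eV

In eV:
  70600 meV = 70600e-3 eV = 70.6
  2390 meV = 2390e-3 eV = 2.39
  32 eV → 32
Sum: 70.6 + 2.39 + 32 = 104.99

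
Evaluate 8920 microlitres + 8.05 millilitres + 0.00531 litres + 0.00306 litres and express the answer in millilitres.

In millilitres:
  8920 microlitres = 8920 × 10⁻³ millilitres = 8.92
  8.05 millilitres → 8.05
  0.00531 litres = 0.00531 × 10³ millilitres = 5.31
  0.00306 litres = 0.00306 × 10³ millilitres = 3.06
Sum: 8.92 + 8.05 + 5.31 + 3.06 = 25.34

25.34 millilitres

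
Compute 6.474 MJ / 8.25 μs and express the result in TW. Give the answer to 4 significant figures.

0.7847 TW

(6.474 × 10^6) / (8.25 × 10^-6) = 0.784727 × 10^12 W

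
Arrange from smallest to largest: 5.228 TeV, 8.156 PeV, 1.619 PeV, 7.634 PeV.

5.228 TeV < 1.619 PeV < 7.634 PeV < 8.156 PeV

5.228 TeV = 5228000000000 eV
8.156 PeV = 8156000000000000 eV
1.619 PeV = 1619000000000000 eV
7.634 PeV = 7634000000000000 eV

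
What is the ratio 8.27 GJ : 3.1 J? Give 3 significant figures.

2670000000

(8.27 × 10⁹) / (3.1) = 2.668 × 10⁹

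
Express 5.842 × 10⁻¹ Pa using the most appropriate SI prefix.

584.2 mPa

= 584.2 × 10⁻³ Pa; 10⁻³ is milli.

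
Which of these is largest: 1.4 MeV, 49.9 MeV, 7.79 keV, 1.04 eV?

49.9 MeV

1.4 MeV = 1400000 eV
49.9 MeV = 49900000 eV
7.79 keV = 7790 eV
1.04 eV = 1.04 eV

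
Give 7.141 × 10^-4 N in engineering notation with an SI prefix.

= 714.1 × 10^-6 N; 10^-6 is micro.

714.1 µN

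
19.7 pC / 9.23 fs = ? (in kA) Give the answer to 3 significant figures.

2.13 kA

(19.7e-12) / (9.23e-15) = 2.1343e3 A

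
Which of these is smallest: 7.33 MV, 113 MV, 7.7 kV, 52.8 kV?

7.33 MV = 7330000 V
113 MV = 113000000 V
7.7 kV = 7700 V
52.8 kV = 52800 V

7.7 kV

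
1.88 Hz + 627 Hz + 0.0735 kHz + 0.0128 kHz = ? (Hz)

In Hz:
  1.88 Hz → 1.88
  627 Hz → 627
  0.0735 kHz = 0.0735e3 Hz = 73.5
  0.0128 kHz = 0.0128e3 Hz = 12.8
Sum: 1.88 + 627 + 73.5 + 12.8 = 715.18

715.18 Hz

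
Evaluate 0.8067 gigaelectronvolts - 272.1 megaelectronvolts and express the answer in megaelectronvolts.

534.6 megaelectronvolts

In megaelectronvolts:
  0.8067 gigaelectronvolts = 0.8067 × 10³ megaelectronvolts = 806.7
  272.1 megaelectronvolts → 272.1
Difference: 806.7 - 272.1 = 534.6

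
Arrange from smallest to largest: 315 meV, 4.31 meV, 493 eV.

4.31 meV < 315 meV < 493 eV

315 meV = 0.315 eV
4.31 meV = 0.00431 eV
493 eV = 493 eV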